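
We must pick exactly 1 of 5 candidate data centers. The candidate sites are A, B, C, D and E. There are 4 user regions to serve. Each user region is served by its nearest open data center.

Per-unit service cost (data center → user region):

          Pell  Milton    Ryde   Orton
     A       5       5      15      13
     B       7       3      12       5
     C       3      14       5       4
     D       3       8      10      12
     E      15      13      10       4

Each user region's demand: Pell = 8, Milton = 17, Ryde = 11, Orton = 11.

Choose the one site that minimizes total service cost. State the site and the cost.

With exactly 1 open, each user region uses its cheapest among the chosen.
{B}: Pell→B 7·8=56, Milton→B 3·17=51, Ryde→B 12·11=132, Orton→B 5·11=55. Service cost 294.
{C}: service cost 361
{D}: service cost 402
Among all 5 size-1 choices, {B} is lowest.

Choose B only; total service cost 294.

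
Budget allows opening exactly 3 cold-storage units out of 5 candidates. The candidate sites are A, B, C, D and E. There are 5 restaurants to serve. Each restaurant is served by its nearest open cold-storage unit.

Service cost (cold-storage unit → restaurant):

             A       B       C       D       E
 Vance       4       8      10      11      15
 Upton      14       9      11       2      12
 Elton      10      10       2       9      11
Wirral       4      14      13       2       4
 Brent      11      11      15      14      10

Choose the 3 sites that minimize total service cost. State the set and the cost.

With exactly 3 open, each restaurant uses its cheapest among the chosen.
{A, C, D}: Vance→A 4, Upton→D 2, Elton→C 2, Wirral→D 2, Brent→A 11. Service cost 21.
{B, C, D}: service cost 25
{C, D, E}: service cost 26
Among all 10 size-3 choices, {A, C, D} is lowest.

Choose A, C and D; total service cost 21.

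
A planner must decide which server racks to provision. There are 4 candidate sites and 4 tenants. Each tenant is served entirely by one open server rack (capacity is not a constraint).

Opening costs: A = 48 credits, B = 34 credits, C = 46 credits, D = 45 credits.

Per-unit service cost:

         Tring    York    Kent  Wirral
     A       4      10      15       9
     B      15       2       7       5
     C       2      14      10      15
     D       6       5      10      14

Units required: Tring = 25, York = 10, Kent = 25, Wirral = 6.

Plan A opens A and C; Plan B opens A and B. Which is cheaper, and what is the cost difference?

Plan A: {A, C}: Tring→C 2·25=50, York→A 10·10=100, Kent→C 10·25=250, Wirral→A 9·6=54. Service 454; fixed 94; total 548.
Plan B: {A, B}: Tring→A 4·25=100, York→B 2·10=20, Kent→B 7·25=175, Wirral→B 5·6=30. Service 325; fixed 82; total 407.
Difference: |548 − 407| = 141.

Plan B is cheaper by 141.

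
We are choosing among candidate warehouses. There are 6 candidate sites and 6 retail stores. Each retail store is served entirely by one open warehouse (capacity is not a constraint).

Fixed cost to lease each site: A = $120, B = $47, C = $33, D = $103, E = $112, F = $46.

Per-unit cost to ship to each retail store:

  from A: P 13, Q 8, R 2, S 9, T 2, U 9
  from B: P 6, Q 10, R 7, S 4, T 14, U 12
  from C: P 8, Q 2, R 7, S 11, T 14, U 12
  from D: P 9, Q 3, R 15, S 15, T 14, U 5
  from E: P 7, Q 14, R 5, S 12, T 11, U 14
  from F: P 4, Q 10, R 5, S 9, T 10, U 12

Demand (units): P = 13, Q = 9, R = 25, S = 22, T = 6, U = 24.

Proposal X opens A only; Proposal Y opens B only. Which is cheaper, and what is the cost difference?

Proposal X is cheaper by 13.

Proposal X: {A}: P→A 13·13=169, Q→A 8·9=72, R→A 2·25=50, S→A 9·22=198, T→A 2·6=12, U→A 9·24=216. Service 717; fixed 120; total 837.
Proposal Y: {B}: P→B 6·13=78, Q→B 10·9=90, R→B 7·25=175, S→B 4·22=88, T→B 14·6=84, U→B 12·24=288. Service 803; fixed 47; total 850.
Difference: |837 − 850| = 13.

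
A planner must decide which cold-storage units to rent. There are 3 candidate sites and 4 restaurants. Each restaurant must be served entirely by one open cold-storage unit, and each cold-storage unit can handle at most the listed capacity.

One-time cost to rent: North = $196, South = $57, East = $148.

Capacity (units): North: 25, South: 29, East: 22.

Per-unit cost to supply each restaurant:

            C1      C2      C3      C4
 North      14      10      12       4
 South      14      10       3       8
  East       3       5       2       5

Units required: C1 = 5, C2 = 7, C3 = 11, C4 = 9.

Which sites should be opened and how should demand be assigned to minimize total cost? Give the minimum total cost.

Open {South, East}: C1→East 3·5=15, C2→East 5·7=35, C3→South 3·11=33, C4→East 5·9=45.
Loads: South carries 11/29, East carries 21/22. Service 128; fixed 205; total 333.
Next best feasible plan costs 360.

Minimum total cost: 333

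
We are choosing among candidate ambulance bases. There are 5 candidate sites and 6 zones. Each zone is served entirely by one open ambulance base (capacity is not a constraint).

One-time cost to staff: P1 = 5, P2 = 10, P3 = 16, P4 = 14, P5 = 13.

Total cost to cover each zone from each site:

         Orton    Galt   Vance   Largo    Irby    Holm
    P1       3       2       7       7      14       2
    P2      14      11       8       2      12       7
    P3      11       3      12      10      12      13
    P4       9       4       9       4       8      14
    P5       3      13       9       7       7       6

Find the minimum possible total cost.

For any fixed open set, each zone goes to its cheapest open site; total = fixed + service.
{P1}: Orton→P1 3, Galt→P1 2, Vance→P1 7, Largo→P1 7, Irby→P1 14, Holm→P1 2. Service 35; fixed 5; total 40.
{P1, P2}: Orton→P1 3, Galt→P1 2, Vance→P1 7, Largo→P2 2, Irby→P2 12, Holm→P1 2. Service 28; fixed 15; total 43.
{P1, P4}: service 26 + fixed 19 = 45
{P1, P2, P3, P4, P5}: service 23 + fixed 58 = 81
No other subset beats 40.

Minimum total cost: 40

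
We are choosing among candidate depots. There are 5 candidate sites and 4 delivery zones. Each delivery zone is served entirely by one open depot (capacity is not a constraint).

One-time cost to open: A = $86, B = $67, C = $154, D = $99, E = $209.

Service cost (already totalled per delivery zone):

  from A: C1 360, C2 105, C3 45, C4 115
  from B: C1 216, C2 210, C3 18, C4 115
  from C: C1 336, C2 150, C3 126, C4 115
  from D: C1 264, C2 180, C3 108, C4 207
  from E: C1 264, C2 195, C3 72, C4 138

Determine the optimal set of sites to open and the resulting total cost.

Open A and B; minimum total cost 607.

For any fixed open set, each delivery zone goes to its cheapest open site; total = fixed + service.
{A, B}: C1→B 216, C2→A 105, C3→B 18, C4→A 115. Service 454; fixed 153; total 607.
{B}: service 559 + fixed 67 = 626
{B, D}: service 529 + fixed 166 = 695
{A, B, C, D, E}: service 454 + fixed 615 = 1069
No other subset beats 607.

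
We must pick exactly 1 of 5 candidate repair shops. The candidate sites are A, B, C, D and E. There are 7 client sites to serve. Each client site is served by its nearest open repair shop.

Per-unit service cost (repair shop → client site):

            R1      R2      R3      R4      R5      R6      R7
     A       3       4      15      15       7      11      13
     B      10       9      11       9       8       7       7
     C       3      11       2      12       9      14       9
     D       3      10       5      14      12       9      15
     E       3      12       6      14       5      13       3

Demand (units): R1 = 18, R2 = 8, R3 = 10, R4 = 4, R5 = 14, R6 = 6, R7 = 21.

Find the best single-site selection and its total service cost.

With exactly 1 open, each client site uses its cheapest among the chosen.
{E}: R1→E 3·18=54, R2→E 12·8=96, R3→E 6·10=60, R4→E 14·4=56, R5→E 5·14=70, R6→E 13·6=78, R7→E 3·21=63. Service cost 477.
{C}: service cost 609
{B}: service cost 699
Among all 5 size-1 choices, {E} is lowest.

Choose E only; total service cost 477.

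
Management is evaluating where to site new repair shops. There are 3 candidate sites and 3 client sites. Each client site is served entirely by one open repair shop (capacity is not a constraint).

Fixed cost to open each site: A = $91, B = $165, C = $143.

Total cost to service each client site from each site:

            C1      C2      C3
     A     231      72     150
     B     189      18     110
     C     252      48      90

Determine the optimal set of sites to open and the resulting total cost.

Open B only; minimum total cost 482.

For any fixed open set, each client site goes to its cheapest open site; total = fixed + service.
{B}: C1→B 189, C2→B 18, C3→B 110. Service 317; fixed 165; total 482.
{C}: service 390 + fixed 143 = 533
{A}: C1→A 231, C2→A 72, C3→A 150. Service 453; fixed 91; total 544.
{A, B, C}: service 297 + fixed 399 = 696
No other subset beats 482.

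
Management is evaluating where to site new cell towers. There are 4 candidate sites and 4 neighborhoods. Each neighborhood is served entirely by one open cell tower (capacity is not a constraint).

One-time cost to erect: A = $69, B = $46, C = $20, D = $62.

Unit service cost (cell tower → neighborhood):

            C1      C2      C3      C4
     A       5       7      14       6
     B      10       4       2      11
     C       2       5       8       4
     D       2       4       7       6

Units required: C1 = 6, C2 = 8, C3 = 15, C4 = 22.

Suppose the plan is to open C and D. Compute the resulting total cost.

Total cost: 319

Each neighborhood is assigned to its cheapest site among the open ones.
{C, D}: C1→C 2·6=12, C2→D 4·8=32, C3→D 7·15=105, C4→C 4·22=88. Service 237; fixed 82; total 319.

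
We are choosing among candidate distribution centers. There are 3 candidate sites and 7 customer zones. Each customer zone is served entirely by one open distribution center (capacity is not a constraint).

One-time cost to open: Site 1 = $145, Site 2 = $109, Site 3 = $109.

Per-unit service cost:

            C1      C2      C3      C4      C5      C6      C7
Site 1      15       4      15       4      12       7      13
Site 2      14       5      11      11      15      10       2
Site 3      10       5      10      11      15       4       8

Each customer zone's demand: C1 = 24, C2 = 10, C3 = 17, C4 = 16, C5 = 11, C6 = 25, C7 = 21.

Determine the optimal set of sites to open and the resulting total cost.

For any fixed open set, each customer zone goes to its cheapest open site; total = fixed + service.
{Site 1, Site 2, Site 3}: C1→Site 3 10·24=240, C2→Site 1 4·10=40, C3→Site 3 10·17=170, C4→Site 1 4·16=64, C5→Site 1 12·11=132, C6→Site 3 4·25=100, C7→Site 2 2·21=42. Service 788; fixed 363; total 1151.
{Site 2, Site 3}: service 943 + fixed 218 = 1161
{Site 1, Site 3}: service 914 + fixed 254 = 1168
{Site 2}: service 1206 + fixed 109 = 1315
No other subset beats 1151.

Open Site 1, Site 2 and Site 3; minimum total cost 1151.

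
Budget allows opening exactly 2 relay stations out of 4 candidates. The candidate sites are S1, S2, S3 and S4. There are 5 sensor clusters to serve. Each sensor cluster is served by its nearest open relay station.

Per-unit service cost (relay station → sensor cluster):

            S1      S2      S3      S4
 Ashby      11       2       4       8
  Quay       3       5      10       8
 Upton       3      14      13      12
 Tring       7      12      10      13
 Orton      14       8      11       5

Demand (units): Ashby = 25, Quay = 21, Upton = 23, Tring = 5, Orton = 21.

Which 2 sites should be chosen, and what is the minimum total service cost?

With exactly 2 open, each sensor cluster uses its cheapest among the chosen.
{S1, S2}: Ashby→S2 2·25=50, Quay→S1 3·21=63, Upton→S1 3·23=69, Tring→S1 7·5=35, Orton→S2 8·21=168. Service cost 385.
{S1, S4}: service cost 472
{S1, S3}: service cost 498
Among all 6 size-2 choices, {S1, S2} is lowest.

Choose S1 and S2; total service cost 385.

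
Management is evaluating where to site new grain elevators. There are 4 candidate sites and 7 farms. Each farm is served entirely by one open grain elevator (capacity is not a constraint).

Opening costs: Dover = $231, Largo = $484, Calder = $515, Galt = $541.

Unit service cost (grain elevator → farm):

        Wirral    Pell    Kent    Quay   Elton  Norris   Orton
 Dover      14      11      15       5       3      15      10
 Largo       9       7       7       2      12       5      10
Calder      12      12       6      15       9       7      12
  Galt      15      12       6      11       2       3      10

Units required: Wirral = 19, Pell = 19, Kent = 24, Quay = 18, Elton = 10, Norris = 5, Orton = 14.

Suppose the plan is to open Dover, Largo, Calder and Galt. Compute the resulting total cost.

Each farm is assigned to its cheapest site among the open ones.
{Dover, Largo, Calder, Galt}: Wirral→Largo 9·19=171, Pell→Largo 7·19=133, Kent→Calder 6·24=144, Quay→Largo 2·18=36, Elton→Galt 2·10=20, Norris→Galt 3·5=15, Orton→Dover 10·14=140. Service 659; fixed 1771; total 2430.

Total cost: 2430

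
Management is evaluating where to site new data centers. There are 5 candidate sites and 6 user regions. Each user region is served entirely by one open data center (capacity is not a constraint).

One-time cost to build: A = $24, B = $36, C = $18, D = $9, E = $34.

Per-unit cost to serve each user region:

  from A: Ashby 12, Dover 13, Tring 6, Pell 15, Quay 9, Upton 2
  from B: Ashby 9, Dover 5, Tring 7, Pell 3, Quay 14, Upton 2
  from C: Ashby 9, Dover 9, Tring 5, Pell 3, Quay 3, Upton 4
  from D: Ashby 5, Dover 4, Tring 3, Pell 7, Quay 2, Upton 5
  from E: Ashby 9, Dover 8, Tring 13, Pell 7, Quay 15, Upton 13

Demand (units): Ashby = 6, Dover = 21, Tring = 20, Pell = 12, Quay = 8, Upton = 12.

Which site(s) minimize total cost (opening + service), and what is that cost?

Open B and D; minimum total cost 295.

For any fixed open set, each user region goes to its cheapest open site; total = fixed + service.
{B, D}: Ashby→D 5·6=30, Dover→D 4·21=84, Tring→D 3·20=60, Pell→B 3·12=36, Quay→D 2·8=16, Upton→B 2·12=24. Service 250; fixed 45; total 295.
{A, C, D}: Ashby→D 5·6=30, Dover→D 4·21=84, Tring→D 3·20=60, Pell→C 3·12=36, Quay→D 2·8=16, Upton→A 2·12=24. Service 250; fixed 51; total 301.
{C, D}: service 274 + fixed 27 = 301
{A, B, C, D, E}: Ashby→D 5·6=30, Dover→D 4·21=84, Tring→D 3·20=60, Pell→B 3·12=36, Quay→D 2·8=16, Upton→A 2·12=24. Service 250; fixed 121; total 371.
No other subset beats 295.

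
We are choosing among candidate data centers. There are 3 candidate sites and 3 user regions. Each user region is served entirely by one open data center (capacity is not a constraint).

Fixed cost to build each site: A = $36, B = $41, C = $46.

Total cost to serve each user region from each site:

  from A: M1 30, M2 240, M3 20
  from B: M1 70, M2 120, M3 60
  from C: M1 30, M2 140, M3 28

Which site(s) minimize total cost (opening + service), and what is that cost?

For any fixed open set, each user region goes to its cheapest open site; total = fixed + service.
{C}: M1→C 30, M2→C 140, M3→C 28. Service 198; fixed 46; total 244.
{A, B}: M1→A 30, M2→B 120, M3→A 20. Service 170; fixed 77; total 247.
{B, C}: service 178 + fixed 87 = 265
{A, B, C}: M1→A 30, M2→B 120, M3→A 20. Service 170; fixed 123; total 293.
No other subset beats 244.

Open C only; minimum total cost 244.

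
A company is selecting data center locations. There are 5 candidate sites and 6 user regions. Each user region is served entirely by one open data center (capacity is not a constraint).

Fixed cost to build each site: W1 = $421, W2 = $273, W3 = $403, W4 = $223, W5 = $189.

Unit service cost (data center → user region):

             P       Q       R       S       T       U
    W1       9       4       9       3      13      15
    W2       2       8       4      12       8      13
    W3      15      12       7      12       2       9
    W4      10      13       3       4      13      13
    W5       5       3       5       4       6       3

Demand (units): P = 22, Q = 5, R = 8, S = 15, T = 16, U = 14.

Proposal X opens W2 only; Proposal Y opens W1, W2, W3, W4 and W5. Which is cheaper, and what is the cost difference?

Proposal X: {W2}: P→W2 2·22=44, Q→W2 8·5=40, R→W2 4·8=32, S→W2 12·15=180, T→W2 8·16=128, U→W2 13·14=182. Service 606; fixed 273; total 879.
Proposal Y: {W1, W2, W3, W4, W5}: P→W2 2·22=44, Q→W5 3·5=15, R→W4 3·8=24, S→W1 3·15=45, T→W3 2·16=32, U→W5 3·14=42. Service 202; fixed 1509; total 1711.
Difference: |879 − 1711| = 832.

Proposal X is cheaper by 832.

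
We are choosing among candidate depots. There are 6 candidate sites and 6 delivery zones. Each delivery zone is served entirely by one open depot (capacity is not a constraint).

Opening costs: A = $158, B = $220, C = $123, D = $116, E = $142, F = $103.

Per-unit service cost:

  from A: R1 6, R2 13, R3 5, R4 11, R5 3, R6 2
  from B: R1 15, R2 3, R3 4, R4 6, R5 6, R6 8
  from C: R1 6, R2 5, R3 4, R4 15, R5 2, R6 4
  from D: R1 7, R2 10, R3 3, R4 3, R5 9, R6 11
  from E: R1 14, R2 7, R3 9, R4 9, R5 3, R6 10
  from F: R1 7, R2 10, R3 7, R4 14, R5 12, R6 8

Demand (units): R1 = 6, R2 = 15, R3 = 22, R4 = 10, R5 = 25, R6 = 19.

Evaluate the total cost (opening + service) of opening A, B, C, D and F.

Total cost: 985

Each delivery zone is assigned to its cheapest site among the open ones.
{A, B, C, D, F}: R1→A 6·6=36, R2→B 3·15=45, R3→D 3·22=66, R4→D 3·10=30, R5→C 2·25=50, R6→A 2·19=38. Service 265; fixed 720; total 985.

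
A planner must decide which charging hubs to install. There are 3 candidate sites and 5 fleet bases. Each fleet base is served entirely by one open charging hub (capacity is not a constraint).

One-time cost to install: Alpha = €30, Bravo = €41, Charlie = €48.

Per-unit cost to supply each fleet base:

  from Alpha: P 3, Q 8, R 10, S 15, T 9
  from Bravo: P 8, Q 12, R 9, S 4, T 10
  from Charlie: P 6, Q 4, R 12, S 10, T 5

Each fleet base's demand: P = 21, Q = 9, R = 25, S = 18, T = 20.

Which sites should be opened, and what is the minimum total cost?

Open Alpha, Bravo and Charlie; minimum total cost 615.

For any fixed open set, each fleet base goes to its cheapest open site; total = fixed + service.
{Alpha, Bravo, Charlie}: P→Alpha 3·21=63, Q→Charlie 4·9=36, R→Bravo 9·25=225, S→Bravo 4·18=72, T→Charlie 5·20=100. Service 496; fixed 119; total 615.
{Bravo, Charlie}: P→Charlie 6·21=126, Q→Charlie 4·9=36, R→Bravo 9·25=225, S→Bravo 4·18=72, T→Charlie 5·20=100. Service 559; fixed 89; total 648.
{Alpha, Bravo}: service 612 + fixed 71 = 683
{Alpha}: P→Alpha 3·21=63, Q→Alpha 8·9=72, R→Alpha 10·25=250, S→Alpha 15·18=270, T→Alpha 9·20=180. Service 835; fixed 30; total 865.
(All 7 nonempty subsets were checked; Alpha, Bravo and Charlie is lowest.)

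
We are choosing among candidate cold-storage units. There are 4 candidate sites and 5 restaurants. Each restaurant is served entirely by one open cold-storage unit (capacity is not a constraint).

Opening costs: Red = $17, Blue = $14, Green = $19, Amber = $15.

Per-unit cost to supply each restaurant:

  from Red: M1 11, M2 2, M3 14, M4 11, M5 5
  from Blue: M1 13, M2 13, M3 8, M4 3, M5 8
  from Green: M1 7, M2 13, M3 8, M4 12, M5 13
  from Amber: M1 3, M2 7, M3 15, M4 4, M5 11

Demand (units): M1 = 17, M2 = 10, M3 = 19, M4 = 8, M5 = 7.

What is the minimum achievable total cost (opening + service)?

For any fixed open set, each restaurant goes to its cheapest open site; total = fixed + service.
{Red, Blue, Amber}: M1→Amber 3·17=51, M2→Red 2·10=20, M3→Blue 8·19=152, M4→Blue 3·8=24, M5→Red 5·7=35. Service 282; fixed 46; total 328.
{Red, Green, Amber}: service 290 + fixed 51 = 341
{Red, Blue, Green, Amber}: M1→Amber 3·17=51, M2→Red 2·10=20, M3→Blue 8·19=152, M4→Blue 3·8=24, M5→Red 5·7=35. Service 282; fixed 65; total 347.
{Blue}: M1→Blue 13·17=221, M2→Blue 13·10=130, M3→Blue 8·19=152, M4→Blue 3·8=24, M5→Blue 8·7=56. Service 583; fixed 14; total 597.
No other subset beats 328.

Minimum total cost: 328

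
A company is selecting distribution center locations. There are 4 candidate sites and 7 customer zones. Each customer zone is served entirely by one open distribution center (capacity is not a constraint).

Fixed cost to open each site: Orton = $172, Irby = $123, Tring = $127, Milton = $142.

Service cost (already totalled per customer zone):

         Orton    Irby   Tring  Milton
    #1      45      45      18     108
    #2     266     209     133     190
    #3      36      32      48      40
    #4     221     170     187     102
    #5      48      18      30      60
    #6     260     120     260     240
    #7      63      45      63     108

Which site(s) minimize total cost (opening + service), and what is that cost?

For any fixed open set, each customer zone goes to its cheapest open site; total = fixed + service.
{Irby}: #1→Irby 45, #2→Irby 209, #3→Irby 32, #4→Irby 170, #5→Irby 18, #6→Irby 120, #7→Irby 45. Service 639; fixed 123; total 762.
{Irby, Tring}: service 536 + fixed 250 = 786
{Irby, Milton}: service 552 + fixed 265 = 817
{Orton, Irby, Tring, Milton}: #1→Tring 18, #2→Tring 133, #3→Irby 32, #4→Milton 102, #5→Irby 18, #6→Irby 120, #7→Irby 45. Service 468; fixed 564; total 1032.
(All 15 nonempty subsets were checked; Irby only is lowest.)

Open Irby only; minimum total cost 762.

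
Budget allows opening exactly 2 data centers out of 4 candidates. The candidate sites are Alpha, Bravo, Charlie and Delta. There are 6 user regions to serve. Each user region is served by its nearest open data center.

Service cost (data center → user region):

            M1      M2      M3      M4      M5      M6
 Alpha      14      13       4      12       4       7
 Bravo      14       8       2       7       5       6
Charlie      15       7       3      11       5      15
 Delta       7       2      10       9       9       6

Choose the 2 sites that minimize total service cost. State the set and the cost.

Choose Bravo and Delta; total service cost 29.

With exactly 2 open, each user region uses its cheapest among the chosen.
{Bravo, Delta}: M1→Delta 7, M2→Delta 2, M3→Bravo 2, M4→Bravo 7, M5→Bravo 5, M6→Bravo 6. Service cost 29.
{Alpha, Delta}: service cost 32
{Charlie, Delta}: service cost 32
Among all 6 size-2 choices, {Bravo, Delta} is lowest.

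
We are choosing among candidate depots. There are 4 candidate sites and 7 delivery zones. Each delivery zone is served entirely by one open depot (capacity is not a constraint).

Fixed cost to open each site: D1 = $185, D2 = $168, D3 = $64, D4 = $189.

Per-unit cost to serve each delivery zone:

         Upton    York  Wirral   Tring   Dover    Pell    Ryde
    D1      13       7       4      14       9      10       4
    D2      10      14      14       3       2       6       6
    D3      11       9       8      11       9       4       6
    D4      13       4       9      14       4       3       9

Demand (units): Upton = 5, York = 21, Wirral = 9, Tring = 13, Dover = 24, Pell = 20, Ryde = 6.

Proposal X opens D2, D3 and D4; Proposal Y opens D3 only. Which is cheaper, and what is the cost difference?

Proposal X: {D2, D3, D4}: Upton→D2 10·5=50, York→D4 4·21=84, Wirral→D3 8·9=72, Tring→D2 3·13=39, Dover→D2 2·24=48, Pell→D4 3·20=60, Ryde→D2 6·6=36. Service 389; fixed 421; total 810.
Proposal Y: {D3}: Upton→D3 11·5=55, York→D3 9·21=189, Wirral→D3 8·9=72, Tring→D3 11·13=143, Dover→D3 9·24=216, Pell→D3 4·20=80, Ryde→D3 6·6=36. Service 791; fixed 64; total 855.
Difference: |810 − 855| = 45.

Proposal X is cheaper by 45.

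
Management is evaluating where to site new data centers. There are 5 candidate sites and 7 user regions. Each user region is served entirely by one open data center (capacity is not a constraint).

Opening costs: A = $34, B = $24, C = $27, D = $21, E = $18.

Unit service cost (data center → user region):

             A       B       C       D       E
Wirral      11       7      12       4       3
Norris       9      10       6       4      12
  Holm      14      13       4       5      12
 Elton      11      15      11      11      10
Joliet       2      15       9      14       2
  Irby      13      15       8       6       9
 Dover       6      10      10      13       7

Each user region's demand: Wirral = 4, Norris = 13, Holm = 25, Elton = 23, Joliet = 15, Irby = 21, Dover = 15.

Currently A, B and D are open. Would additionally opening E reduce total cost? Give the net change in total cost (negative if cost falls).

Current service cost with {A, B, D}: 692.
Adding E: each user region re-picks its cheapest; new service cost 665, saving 27.
Extra fixed cost: 18. Net change = 18 − 27 = -9.
(Totals: 771 → 762.)

Yes — net change −9 (cost falls by 9).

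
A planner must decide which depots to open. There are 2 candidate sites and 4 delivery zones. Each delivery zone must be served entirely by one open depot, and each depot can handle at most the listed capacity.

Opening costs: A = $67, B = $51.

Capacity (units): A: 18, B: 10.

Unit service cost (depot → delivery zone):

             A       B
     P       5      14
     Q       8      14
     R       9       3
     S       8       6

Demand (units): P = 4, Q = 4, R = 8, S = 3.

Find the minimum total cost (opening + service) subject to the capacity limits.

Minimum total cost: 218

Open {A, B}: P→A 5·4=20, Q→A 8·4=32, R→B 3·8=24, S→A 8·3=24.
Loads: A carries 11/18, B carries 8/10. Service 100; fixed 118; total 218.
Next best feasible plan costs 260.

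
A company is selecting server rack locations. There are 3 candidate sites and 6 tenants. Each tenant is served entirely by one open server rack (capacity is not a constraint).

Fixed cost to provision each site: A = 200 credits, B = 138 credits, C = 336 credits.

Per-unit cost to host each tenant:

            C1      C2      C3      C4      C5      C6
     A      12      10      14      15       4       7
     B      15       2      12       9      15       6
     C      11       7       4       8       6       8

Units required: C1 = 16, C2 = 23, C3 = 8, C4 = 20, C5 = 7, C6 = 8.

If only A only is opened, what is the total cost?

Total cost: 1118

Each tenant is assigned to its cheapest site among the open ones.
{A}: C1→A 12·16=192, C2→A 10·23=230, C3→A 14·8=112, C4→A 15·20=300, C5→A 4·7=28, C6→A 7·8=56. Service 918; fixed 200; total 1118.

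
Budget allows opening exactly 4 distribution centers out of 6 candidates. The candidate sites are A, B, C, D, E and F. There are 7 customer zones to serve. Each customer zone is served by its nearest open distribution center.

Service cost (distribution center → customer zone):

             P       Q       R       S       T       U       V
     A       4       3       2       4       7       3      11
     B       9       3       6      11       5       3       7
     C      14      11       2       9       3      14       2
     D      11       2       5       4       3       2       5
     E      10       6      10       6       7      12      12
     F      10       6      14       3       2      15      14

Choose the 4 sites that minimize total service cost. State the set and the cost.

With exactly 4 open, each customer zone uses its cheapest among the chosen.
{A, C, D, F}: P→A 4, Q→D 2, R→A 2, S→F 3, T→F 2, U→D 2, V→C 2. Service cost 17.
{A, B, C, D}: service cost 19
{A, B, C, F}: service cost 19
Among all 15 size-4 choices, {A, C, D, F} is lowest.

Choose A, C, D and F; total service cost 17.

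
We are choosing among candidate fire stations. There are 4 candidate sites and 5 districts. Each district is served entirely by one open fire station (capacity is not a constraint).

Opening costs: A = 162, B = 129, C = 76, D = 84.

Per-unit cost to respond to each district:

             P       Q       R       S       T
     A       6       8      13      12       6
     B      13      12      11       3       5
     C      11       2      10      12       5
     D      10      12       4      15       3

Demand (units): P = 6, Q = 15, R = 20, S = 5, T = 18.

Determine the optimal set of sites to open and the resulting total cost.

For any fixed open set, each district goes to its cheapest open site; total = fixed + service.
{C, D}: P→D 10·6=60, Q→C 2·15=30, R→D 4·20=80, S→C 12·5=60, T→D 3·18=54. Service 284; fixed 160; total 444.
{C}: service 446 + fixed 76 = 522
{B, C, D}: P→D 10·6=60, Q→C 2·15=30, R→D 4·20=80, S→B 3·5=15, T→D 3·18=54. Service 239; fixed 289; total 528.
{A, B, C, D}: service 215 + fixed 451 = 666
No other subset beats 444.

Open C and D; minimum total cost 444.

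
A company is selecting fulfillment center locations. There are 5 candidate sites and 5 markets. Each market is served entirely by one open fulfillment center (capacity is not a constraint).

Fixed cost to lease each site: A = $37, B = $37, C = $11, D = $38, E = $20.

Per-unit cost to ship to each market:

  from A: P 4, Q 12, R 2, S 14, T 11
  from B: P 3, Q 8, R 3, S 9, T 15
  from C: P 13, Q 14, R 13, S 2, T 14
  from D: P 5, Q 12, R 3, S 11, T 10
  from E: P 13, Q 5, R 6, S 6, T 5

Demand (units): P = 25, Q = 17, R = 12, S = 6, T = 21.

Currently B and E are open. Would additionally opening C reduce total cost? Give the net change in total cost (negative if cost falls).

Current service cost with {B, E}: 337.
Adding C: each market re-picks its cheapest; new service cost 313, saving 24.
Extra fixed cost: 11. Net change = 11 − 24 = -13.
(Totals: 394 → 381.)

Yes — net change −13 (cost falls by 13).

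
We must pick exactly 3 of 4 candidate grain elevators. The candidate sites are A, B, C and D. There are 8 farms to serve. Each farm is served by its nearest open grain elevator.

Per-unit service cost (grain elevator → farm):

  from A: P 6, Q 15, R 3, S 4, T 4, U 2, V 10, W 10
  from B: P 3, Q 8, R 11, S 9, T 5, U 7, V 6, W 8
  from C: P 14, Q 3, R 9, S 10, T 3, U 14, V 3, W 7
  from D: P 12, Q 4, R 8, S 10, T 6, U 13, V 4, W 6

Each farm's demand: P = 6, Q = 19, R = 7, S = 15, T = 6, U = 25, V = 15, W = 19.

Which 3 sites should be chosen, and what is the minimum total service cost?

Choose A, C and D; total service cost 401.

With exactly 3 open, each farm uses its cheapest among the chosen.
{A, C, D}: P→A 6·6=36, Q→C 3·19=57, R→A 3·7=21, S→A 4·15=60, T→C 3·6=18, U→A 2·25=50, V→C 3·15=45, W→D 6·19=114. Service cost 401.
{A, B, C}: service cost 402
{A, B, D}: service cost 423
Among all 4 size-3 choices, {A, C, D} is lowest.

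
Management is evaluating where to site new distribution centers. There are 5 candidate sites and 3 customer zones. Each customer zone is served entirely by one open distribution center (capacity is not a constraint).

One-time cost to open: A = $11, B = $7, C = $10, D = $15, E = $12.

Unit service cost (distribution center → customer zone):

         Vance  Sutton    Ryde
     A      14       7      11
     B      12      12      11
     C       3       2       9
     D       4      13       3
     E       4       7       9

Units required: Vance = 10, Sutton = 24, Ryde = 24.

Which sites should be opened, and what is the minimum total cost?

For any fixed open set, each customer zone goes to its cheapest open site; total = fixed + service.
{C, D}: Vance→C 3·10=30, Sutton→C 2·24=48, Ryde→D 3·24=72. Service 150; fixed 25; total 175.
{B, C, D}: Vance→C 3·10=30, Sutton→C 2·24=48, Ryde→D 3·24=72. Service 150; fixed 32; total 182.
{A, C, D}: service 150 + fixed 36 = 186
{A, B, C, D, E}: service 150 + fixed 55 = 205
No other subset beats 175.

Open C and D; minimum total cost 175.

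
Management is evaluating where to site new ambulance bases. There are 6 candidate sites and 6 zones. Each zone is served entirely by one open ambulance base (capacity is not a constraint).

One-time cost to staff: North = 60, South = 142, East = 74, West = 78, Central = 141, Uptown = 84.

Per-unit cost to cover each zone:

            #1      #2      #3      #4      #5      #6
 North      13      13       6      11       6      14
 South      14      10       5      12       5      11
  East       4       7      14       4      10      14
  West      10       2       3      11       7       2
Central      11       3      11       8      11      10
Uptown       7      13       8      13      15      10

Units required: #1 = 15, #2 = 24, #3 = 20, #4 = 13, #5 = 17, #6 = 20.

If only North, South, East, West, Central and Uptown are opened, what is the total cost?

Each zone is assigned to its cheapest site among the open ones.
{North, South, East, West, Central, Uptown}: #1→East 4·15=60, #2→West 2·24=48, #3→West 3·20=60, #4→East 4·13=52, #5→South 5·17=85, #6→West 2·20=40. Service 345; fixed 579; total 924.

Total cost: 924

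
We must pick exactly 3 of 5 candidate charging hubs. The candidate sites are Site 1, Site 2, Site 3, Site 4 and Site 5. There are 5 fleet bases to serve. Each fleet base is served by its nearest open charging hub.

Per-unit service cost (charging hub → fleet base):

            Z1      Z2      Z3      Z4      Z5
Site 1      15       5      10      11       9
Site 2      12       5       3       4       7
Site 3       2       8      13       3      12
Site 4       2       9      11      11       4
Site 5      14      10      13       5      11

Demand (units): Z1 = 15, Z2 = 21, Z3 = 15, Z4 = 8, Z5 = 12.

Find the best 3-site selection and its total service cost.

With exactly 3 open, each fleet base uses its cheapest among the chosen.
{Site 2, Site 3, Site 4}: Z1→Site 3 2·15=30, Z2→Site 2 5·21=105, Z3→Site 2 3·15=45, Z4→Site 3 3·8=24, Z5→Site 4 4·12=48. Service cost 252.
{Site 1, Site 2, Site 4}: service cost 260
{Site 2, Site 4, Site 5}: service cost 260
Among all 10 size-3 choices, {Site 2, Site 3, Site 4} is lowest.

Choose Site 2, Site 3 and Site 4; total service cost 252.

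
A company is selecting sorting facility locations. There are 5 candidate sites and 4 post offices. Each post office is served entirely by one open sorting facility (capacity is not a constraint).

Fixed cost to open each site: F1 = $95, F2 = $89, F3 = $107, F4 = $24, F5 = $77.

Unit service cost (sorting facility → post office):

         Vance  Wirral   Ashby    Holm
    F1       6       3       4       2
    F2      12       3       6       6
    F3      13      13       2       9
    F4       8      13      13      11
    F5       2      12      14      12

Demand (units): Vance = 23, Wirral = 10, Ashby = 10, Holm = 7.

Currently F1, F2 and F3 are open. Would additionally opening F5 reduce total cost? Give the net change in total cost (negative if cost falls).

Current service cost with {F1, F2, F3}: 202.
Adding F5: each post office re-picks its cheapest; new service cost 110, saving 92.
Extra fixed cost: 77. Net change = 77 − 92 = -15.
(Totals: 493 → 478.)

Yes — net change −15 (cost falls by 15).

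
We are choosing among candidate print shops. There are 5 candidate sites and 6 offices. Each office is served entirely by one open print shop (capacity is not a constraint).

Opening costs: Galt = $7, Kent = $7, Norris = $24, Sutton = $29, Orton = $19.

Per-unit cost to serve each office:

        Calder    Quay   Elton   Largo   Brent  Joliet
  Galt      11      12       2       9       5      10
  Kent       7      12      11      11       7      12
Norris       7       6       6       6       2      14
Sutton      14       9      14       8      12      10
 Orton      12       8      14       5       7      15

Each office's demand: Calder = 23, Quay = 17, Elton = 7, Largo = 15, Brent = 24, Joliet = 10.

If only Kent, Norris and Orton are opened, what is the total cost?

Total cost: 598

Each office is assigned to its cheapest site among the open ones.
{Kent, Norris, Orton}: Calder→Kent 7·23=161, Quay→Norris 6·17=102, Elton→Norris 6·7=42, Largo→Orton 5·15=75, Brent→Norris 2·24=48, Joliet→Kent 12·10=120. Service 548; fixed 50; total 598.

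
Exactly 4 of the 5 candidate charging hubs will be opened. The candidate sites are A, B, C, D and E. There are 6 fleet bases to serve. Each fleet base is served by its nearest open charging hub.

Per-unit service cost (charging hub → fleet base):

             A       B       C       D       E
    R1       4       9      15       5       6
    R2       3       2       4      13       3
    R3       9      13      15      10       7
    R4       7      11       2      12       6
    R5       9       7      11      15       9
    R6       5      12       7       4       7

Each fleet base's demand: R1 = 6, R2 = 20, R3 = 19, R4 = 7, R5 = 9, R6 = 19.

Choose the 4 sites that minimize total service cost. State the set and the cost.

Choose B, C, D and E; total service cost 356.

With exactly 4 open, each fleet base uses its cheapest among the chosen.
{B, C, D, E}: R1→D 5·6=30, R2→B 2·20=40, R3→E 7·19=133, R4→C 2·7=14, R5→B 7·9=63, R6→D 4·19=76. Service cost 356.
{A, B, C, E}: service cost 369
{A, B, D, E}: service cost 378
Among all 5 size-4 choices, {B, C, D, E} is lowest.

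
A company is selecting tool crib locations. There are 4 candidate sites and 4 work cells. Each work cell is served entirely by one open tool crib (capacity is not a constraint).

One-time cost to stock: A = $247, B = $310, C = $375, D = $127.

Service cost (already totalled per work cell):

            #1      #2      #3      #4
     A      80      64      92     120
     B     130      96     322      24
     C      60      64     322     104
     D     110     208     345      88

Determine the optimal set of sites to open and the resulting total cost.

For any fixed open set, each work cell goes to its cheapest open site; total = fixed + service.
{A}: #1→A 80, #2→A 64, #3→A 92, #4→A 120. Service 356; fixed 247; total 603.
{A, D}: #1→A 80, #2→A 64, #3→A 92, #4→D 88. Service 324; fixed 374; total 698.
{A, B}: service 260 + fixed 557 = 817
{A, B, C, D}: #1→C 60, #2→A 64, #3→A 92, #4→B 24. Service 240; fixed 1059; total 1299.
No other subset beats 603.

Open A only; minimum total cost 603.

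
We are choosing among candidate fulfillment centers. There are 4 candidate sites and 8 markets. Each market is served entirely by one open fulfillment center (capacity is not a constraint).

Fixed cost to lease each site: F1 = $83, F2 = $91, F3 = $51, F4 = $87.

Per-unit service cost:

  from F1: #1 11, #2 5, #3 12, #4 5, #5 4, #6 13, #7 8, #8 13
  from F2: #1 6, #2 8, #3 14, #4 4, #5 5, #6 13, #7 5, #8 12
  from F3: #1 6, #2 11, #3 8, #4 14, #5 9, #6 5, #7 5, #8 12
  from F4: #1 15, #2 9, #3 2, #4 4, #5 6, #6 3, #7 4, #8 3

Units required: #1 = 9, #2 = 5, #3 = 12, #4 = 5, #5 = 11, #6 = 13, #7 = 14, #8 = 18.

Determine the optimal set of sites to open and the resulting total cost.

Open F3 and F4; minimum total cost 496.

For any fixed open set, each market goes to its cheapest open site; total = fixed + service.
{F3, F4}: #1→F3 6·9=54, #2→F4 9·5=45, #3→F4 2·12=24, #4→F4 4·5=20, #5→F4 6·11=66, #6→F4 3·13=39, #7→F4 4·14=56, #8→F4 3·18=54. Service 358; fixed 138; total 496.
{F2, F4}: #1→F2 6·9=54, #2→F2 8·5=40, #3→F4 2·12=24, #4→F2 4·5=20, #5→F2 5·11=55, #6→F4 3·13=39, #7→F4 4·14=56, #8→F4 3·18=54. Service 342; fixed 178; total 520.
{F4}: #1→F4 15·9=135, #2→F4 9·5=45, #3→F4 2·12=24, #4→F4 4·5=20, #5→F4 6·11=66, #6→F4 3·13=39, #7→F4 4·14=56, #8→F4 3·18=54. Service 439; fixed 87; total 526.
{F1, F2, F3, F4}: #1→F2 6·9=54, #2→F1 5·5=25, #3→F4 2·12=24, #4→F2 4·5=20, #5→F1 4·11=44, #6→F4 3·13=39, #7→F4 4·14=56, #8→F4 3·18=54. Service 316; fixed 312; total 628.
No other subset beats 496.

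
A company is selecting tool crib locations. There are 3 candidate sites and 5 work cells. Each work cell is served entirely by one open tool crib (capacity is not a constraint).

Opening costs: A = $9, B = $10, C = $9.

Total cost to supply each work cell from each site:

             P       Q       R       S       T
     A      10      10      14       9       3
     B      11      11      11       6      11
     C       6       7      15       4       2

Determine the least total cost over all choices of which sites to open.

For any fixed open set, each work cell goes to its cheapest open site; total = fixed + service.
{C}: P→C 6, Q→C 7, R→C 15, S→C 4, T→C 2. Service 34; fixed 9; total 43.
{B, C}: P→C 6, Q→C 7, R→B 11, S→C 4, T→C 2. Service 30; fixed 19; total 49.
{A, C}: P→C 6, Q→C 7, R→A 14, S→C 4, T→C 2. Service 33; fixed 18; total 51.
{A, B, C}: service 30 + fixed 28 = 58
No other subset beats 43.

Minimum total cost: 43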